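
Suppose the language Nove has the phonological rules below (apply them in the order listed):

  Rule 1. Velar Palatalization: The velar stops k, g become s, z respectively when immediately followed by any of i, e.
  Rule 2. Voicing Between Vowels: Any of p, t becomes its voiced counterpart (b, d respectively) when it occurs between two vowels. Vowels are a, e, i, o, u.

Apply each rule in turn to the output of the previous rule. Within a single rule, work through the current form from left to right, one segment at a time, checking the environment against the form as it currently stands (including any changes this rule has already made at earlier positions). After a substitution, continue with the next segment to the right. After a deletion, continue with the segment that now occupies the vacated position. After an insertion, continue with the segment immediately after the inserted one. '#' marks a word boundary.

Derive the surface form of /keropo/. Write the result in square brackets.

[serobo]

Rule 1 Velar Palatalization: [keropo] → [seropo]
Rule 2 Voicing Between Vowels: [seropo] → [serobo]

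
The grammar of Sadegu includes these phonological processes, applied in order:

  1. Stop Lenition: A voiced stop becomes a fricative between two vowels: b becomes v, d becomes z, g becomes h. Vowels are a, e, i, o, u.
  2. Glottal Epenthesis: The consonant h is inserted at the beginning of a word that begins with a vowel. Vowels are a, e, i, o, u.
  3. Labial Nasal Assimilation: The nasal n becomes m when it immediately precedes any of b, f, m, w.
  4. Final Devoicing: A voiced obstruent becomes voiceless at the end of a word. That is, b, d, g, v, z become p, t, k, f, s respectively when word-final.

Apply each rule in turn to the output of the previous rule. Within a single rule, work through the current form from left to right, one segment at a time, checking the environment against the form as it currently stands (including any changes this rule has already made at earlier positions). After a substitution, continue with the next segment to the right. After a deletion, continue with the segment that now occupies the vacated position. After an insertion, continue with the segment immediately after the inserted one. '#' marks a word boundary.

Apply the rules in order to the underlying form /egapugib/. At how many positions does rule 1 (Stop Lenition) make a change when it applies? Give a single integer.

1 Stop Lenition: [egapugib] → [ehapuhib]
2 Glottal Epenthesis: [ehapuhib] → [hehapuhib]
3 Labial Nasal Assimilation: no change — [hehapuhib]
4 Final Devoicing: [hehapuhib] → [hehapuhip]
Rule 1 changed 2 position(s).

2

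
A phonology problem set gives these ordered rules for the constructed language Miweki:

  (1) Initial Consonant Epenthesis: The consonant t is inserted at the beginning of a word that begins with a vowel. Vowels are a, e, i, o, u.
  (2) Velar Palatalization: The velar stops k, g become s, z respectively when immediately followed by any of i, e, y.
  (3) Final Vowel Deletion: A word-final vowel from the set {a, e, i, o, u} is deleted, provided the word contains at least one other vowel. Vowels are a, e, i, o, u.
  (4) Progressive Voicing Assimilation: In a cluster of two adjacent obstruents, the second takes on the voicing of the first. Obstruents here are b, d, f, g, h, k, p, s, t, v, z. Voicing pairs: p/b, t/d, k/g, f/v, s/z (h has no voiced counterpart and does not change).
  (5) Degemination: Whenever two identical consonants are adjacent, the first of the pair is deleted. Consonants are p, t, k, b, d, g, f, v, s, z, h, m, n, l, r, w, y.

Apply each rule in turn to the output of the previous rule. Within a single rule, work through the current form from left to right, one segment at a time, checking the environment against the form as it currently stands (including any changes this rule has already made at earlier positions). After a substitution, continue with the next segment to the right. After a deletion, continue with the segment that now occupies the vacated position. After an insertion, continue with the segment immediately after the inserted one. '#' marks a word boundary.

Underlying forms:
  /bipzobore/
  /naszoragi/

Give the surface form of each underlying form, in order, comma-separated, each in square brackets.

[bipsobor], [nasoraz]

/bipzobore/:
  (1) Initial Consonant Epenthesis: no change — [bipzobore]
  (2) Velar Palatalization: no change — [bipzobore]
  (3) Final Vowel Deletion: [bipzobore] → [bipzobor]
  (4) Progressive Voicing Assimilation: [bipzobor] → [bipsobor]
  (5) Degemination: no change — [bipsobor]
/naszoragi/:
  (1) Initial Consonant Epenthesis: no change — [naszoragi]
  (2) Velar Palatalization: [naszoragi] → [naszorazi]
  (3) Final Vowel Deletion: [naszorazi] → [naszoraz]
  (4) Progressive Voicing Assimilation: [naszoraz] → [nassoraz]
  (5) Degemination: [nassoraz] → [nasoraz]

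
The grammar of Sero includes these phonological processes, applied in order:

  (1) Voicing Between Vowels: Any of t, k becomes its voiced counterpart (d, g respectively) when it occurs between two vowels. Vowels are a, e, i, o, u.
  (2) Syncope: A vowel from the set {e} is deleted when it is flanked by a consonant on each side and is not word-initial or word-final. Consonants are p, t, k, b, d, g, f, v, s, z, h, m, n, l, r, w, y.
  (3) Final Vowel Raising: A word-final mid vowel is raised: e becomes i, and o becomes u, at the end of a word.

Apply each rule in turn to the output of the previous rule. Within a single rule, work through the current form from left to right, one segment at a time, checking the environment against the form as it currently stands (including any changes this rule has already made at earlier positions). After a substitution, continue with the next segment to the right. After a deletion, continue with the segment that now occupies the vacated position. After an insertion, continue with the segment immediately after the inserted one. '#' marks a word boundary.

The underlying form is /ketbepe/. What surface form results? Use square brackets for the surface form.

[ktbpi]

(1) Voicing Between Vowels: no change — [ketbepe]
(2) Syncope: [ketbepe] → [ktbpe]
(3) Final Vowel Raising: [ktbpe] → [ktbpi]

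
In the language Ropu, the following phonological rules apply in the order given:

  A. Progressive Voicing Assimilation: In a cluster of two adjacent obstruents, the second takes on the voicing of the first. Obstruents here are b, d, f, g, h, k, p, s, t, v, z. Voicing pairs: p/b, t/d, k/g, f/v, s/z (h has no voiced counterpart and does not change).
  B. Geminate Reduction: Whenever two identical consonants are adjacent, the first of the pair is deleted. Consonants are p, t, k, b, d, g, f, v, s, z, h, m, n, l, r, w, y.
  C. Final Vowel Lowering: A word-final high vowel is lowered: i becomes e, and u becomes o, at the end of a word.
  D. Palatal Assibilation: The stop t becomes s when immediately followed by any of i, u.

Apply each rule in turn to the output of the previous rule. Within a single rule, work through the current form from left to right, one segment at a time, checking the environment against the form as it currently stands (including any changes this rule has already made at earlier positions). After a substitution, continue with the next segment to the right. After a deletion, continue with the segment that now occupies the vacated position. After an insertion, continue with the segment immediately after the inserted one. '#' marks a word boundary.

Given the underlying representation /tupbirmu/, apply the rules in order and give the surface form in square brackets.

A Progressive Voicing Assimilation: [tupbirmu] → [tuppirmu]
B Geminate Reduction: [tuppirmu] → [tupirmu]
C Final Vowel Lowering: [tupirmu] → [tupirmo]
D Palatal Assibilation: [tupirmo] → [supirmo]

[supirmo]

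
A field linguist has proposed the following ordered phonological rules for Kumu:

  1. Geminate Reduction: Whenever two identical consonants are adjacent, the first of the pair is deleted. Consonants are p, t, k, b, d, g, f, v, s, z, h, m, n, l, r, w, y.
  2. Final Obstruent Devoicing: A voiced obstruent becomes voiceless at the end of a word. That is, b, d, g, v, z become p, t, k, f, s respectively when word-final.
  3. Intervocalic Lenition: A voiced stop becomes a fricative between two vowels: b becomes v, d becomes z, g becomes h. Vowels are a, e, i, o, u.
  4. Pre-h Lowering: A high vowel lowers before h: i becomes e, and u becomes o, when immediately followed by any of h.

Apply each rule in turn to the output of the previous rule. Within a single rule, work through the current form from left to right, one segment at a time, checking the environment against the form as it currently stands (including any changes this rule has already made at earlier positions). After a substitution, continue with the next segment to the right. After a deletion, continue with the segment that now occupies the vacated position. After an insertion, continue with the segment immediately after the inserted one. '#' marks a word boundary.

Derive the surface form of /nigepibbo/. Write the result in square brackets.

1 Geminate Reduction: [nigepibbo] → [nigepibo]
2 Final Obstruent Devoicing: no change — [nigepibo]
3 Intervocalic Lenition: [nigepibo] → [nihepivo]
4 Pre-h Lowering: [nihepivo] → [nehepivo]

[nehepivo]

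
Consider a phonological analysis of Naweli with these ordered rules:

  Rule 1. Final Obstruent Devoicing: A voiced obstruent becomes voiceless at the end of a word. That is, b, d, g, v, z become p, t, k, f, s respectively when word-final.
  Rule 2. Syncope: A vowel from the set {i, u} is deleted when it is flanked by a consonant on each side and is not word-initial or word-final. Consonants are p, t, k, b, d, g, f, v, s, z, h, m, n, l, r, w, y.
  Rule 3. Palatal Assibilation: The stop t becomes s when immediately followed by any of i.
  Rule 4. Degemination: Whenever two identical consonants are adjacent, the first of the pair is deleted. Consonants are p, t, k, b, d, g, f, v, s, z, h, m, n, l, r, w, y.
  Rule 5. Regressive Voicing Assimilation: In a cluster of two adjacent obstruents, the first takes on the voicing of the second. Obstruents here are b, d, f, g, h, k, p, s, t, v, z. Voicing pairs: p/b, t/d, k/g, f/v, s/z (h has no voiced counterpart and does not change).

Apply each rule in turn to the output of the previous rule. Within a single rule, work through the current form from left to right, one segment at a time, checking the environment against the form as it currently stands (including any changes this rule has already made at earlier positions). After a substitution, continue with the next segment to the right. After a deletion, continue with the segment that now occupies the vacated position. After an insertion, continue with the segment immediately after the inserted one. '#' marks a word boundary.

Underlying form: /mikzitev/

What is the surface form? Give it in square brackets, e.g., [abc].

[mgstef]

Rule 1 Final Obstruent Devoicing: [mikzitev] → [mikzitef]
Rule 2 Syncope: [mikzitef] → [mkztef]
Rule 3 Palatal Assibilation: no change — [mkztef]
Rule 4 Degemination: no change — [mkztef]
Rule 5 Regressive Voicing Assimilation: [mkztef] → [mgstef]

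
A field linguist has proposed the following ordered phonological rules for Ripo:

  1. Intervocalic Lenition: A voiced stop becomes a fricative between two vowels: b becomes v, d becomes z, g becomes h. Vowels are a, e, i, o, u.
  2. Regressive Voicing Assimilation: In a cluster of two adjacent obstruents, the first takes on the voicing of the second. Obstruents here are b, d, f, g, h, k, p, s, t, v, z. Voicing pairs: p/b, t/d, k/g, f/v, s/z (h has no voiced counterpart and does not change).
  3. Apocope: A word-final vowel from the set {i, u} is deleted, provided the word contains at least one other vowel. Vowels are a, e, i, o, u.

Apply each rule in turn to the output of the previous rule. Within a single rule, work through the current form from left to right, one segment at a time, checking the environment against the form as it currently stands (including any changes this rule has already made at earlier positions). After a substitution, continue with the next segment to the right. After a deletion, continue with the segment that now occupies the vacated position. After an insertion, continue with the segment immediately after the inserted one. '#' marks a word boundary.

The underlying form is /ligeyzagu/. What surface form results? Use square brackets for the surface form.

1 Intervocalic Lenition: [ligeyzagu] → [liheyzahu]
2 Regressive Voicing Assimilation: no change — [liheyzahu]
3 Apocope: [liheyzahu] → [liheyzah]

[liheyzah]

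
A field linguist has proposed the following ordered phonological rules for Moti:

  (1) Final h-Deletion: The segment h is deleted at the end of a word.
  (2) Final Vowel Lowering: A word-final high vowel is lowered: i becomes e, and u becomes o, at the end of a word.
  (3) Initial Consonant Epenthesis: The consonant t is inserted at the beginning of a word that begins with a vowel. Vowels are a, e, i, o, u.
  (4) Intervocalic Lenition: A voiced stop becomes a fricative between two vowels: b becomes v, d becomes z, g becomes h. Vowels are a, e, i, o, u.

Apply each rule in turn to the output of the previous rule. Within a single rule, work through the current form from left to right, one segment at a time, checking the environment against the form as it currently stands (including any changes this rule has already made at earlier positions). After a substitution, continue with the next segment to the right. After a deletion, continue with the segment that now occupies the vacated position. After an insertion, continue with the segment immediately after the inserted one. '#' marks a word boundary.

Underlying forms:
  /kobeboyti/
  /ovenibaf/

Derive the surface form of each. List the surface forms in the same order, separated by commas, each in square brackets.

/kobeboyti/:
  (1) Final h-Deletion: no change — [kobeboyti]
  (2) Final Vowel Lowering: [kobeboyti] → [kobeboyte]
  (3) Initial Consonant Epenthesis: no change — [kobeboyte]
  (4) Intervocalic Lenition: [kobeboyte] → [kovevoyte]
/ovenibaf/:
  (1) Final h-Deletion: no change — [ovenibaf]
  (2) Final Vowel Lowering: no change — [ovenibaf]
  (3) Initial Consonant Epenthesis: [ovenibaf] → [tovenibaf]
  (4) Intervocalic Lenition: [tovenibaf] → [tovenivaf]

[kovevoyte], [tovenivaf]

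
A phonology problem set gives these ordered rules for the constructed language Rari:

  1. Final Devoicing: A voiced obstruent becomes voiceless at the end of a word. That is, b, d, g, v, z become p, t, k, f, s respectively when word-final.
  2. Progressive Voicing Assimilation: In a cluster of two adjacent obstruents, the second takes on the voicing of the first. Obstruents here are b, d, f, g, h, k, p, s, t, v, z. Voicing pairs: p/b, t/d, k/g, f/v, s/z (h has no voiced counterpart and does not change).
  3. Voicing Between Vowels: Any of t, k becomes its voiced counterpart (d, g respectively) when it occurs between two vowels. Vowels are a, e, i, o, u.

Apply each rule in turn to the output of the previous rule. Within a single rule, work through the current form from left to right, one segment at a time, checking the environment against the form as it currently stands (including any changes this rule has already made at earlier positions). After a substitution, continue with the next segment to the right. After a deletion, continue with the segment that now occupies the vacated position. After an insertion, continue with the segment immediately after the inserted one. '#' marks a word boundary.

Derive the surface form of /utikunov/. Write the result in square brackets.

1 Final Devoicing: [utikunov] → [utikunof]
2 Progressive Voicing Assimilation: no change — [utikunof]
3 Voicing Between Vowels: [utikunof] → [udigunof]

[udigunof]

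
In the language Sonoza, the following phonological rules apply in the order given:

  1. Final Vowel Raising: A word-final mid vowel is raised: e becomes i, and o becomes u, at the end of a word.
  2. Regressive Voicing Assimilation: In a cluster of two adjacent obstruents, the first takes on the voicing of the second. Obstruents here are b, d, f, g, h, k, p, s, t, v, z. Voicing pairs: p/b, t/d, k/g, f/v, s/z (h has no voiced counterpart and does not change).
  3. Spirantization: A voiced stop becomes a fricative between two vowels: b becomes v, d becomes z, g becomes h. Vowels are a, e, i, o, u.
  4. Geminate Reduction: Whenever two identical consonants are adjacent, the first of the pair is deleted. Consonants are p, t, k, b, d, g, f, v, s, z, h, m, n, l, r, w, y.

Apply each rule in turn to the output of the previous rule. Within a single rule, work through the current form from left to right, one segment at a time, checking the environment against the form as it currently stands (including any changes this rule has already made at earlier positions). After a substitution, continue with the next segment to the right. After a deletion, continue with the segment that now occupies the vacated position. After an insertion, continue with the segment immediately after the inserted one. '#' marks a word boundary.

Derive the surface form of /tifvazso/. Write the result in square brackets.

[tivasu]

1 Final Vowel Raising: [tifvazso] → [tifvazsu]
2 Regressive Voicing Assimilation: [tifvazsu] → [tivvassu]
3 Spirantization: no change — [tivvassu]
4 Geminate Reduction: [tivvassu] → [tivasu]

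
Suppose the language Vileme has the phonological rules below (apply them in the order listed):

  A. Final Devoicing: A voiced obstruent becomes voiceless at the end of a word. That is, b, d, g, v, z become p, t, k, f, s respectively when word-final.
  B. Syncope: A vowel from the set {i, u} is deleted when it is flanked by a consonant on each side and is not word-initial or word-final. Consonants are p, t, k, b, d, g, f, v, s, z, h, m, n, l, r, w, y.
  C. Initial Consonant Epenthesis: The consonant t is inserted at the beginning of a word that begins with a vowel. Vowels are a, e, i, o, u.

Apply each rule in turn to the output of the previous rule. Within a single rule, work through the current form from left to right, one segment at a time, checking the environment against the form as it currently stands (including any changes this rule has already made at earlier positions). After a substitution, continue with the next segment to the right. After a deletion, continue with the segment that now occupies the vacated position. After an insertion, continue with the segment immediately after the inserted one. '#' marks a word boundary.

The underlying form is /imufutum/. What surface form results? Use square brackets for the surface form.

[timftm]

A Final Devoicing: no change — [imufutum]
B Syncope: [imufutum] → [imftm]
C Initial Consonant Epenthesis: [imftm] → [timftm]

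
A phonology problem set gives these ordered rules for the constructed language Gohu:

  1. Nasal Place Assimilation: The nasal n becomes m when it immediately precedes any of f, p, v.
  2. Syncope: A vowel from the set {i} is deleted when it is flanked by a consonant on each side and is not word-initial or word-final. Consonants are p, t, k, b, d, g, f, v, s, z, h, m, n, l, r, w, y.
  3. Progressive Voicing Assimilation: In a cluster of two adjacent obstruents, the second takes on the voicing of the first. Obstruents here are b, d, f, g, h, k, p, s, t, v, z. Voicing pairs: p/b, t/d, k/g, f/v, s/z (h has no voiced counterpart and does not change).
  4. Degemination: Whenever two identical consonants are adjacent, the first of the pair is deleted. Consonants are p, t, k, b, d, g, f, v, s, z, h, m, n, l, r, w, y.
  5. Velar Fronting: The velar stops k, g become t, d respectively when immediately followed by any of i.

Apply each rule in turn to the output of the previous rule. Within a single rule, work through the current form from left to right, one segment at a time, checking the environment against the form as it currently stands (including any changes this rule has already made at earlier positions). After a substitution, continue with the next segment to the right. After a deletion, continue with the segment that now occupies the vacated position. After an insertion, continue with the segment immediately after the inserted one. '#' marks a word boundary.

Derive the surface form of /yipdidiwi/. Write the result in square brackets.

[yptwi]

1 Nasal Place Assimilation: no change — [yipdidiwi]
2 Syncope: [yipdidiwi] → [ypddwi]
3 Progressive Voicing Assimilation: [ypddwi] → [ypttwi]
4 Degemination: [ypttwi] → [yptwi]
5 Velar Fronting: no change — [yptwi]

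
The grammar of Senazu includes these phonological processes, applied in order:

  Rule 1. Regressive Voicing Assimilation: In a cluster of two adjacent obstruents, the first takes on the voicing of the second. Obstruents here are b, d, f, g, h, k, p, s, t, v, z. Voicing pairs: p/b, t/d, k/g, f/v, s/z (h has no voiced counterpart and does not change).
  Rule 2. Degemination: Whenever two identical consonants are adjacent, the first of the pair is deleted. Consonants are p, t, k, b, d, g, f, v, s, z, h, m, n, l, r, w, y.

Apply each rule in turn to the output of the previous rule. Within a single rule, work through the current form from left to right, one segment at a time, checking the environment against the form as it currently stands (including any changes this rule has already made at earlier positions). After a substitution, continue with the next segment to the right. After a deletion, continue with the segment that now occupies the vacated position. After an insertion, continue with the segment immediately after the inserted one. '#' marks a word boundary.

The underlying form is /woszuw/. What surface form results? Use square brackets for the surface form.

Rule 1 Regressive Voicing Assimilation: [woszuw] → [wozzuw]
Rule 2 Degemination: [wozzuw] → [wozuw]

[wozuw]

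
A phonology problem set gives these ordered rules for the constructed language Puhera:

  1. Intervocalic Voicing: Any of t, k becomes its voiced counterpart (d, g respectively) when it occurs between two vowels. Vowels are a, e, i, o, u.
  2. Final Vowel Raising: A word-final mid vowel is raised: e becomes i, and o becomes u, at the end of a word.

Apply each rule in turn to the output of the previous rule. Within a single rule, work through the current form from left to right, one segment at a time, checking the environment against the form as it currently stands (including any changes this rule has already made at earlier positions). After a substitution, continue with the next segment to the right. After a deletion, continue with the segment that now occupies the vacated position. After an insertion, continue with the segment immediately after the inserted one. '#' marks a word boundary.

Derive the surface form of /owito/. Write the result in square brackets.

1 Intervocalic Voicing: [owito] → [owido]
2 Final Vowel Raising: [owido] → [owidu]

[owidu]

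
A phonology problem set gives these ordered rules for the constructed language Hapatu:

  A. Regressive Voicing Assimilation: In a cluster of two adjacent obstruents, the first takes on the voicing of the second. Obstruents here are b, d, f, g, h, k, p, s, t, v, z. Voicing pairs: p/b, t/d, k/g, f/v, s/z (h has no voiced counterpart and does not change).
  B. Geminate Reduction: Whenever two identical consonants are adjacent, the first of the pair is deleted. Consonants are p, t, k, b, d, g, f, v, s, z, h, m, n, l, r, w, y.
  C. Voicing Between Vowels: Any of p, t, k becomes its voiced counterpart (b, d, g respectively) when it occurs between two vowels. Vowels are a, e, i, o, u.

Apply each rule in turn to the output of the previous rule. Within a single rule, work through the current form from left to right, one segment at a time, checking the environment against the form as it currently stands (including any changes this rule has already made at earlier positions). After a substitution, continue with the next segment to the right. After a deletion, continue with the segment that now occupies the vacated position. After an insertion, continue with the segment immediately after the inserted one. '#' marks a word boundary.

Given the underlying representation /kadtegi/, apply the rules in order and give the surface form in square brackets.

A Regressive Voicing Assimilation: [kadtegi] → [kattegi]
B Geminate Reduction: [kattegi] → [kategi]
C Voicing Between Vowels: [kategi] → [kadegi]

[kadegi]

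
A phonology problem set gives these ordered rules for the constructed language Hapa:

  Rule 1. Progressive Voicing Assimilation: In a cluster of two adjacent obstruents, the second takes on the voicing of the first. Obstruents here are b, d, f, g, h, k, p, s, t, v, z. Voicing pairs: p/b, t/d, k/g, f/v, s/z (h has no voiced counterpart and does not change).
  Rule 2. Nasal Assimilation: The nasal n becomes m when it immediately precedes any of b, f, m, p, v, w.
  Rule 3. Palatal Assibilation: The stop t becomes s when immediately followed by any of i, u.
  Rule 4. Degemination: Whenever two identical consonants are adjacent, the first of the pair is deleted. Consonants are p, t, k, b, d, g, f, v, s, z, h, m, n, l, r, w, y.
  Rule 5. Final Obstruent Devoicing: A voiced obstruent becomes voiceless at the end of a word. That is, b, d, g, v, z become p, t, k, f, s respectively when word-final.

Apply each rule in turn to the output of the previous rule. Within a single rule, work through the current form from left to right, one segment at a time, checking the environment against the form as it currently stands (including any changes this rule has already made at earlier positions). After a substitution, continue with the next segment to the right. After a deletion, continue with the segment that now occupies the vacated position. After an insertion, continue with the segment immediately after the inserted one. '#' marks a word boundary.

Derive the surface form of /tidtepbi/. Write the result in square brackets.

Rule 1 Progressive Voicing Assimilation: [tidtepbi] → [tiddeppi]
Rule 2 Nasal Assimilation: no change — [tiddeppi]
Rule 3 Palatal Assibilation: [tiddeppi] → [siddeppi]
Rule 4 Degemination: [siddeppi] → [sidepi]
Rule 5 Final Obstruent Devoicing: no change — [sidepi]

[sidepi]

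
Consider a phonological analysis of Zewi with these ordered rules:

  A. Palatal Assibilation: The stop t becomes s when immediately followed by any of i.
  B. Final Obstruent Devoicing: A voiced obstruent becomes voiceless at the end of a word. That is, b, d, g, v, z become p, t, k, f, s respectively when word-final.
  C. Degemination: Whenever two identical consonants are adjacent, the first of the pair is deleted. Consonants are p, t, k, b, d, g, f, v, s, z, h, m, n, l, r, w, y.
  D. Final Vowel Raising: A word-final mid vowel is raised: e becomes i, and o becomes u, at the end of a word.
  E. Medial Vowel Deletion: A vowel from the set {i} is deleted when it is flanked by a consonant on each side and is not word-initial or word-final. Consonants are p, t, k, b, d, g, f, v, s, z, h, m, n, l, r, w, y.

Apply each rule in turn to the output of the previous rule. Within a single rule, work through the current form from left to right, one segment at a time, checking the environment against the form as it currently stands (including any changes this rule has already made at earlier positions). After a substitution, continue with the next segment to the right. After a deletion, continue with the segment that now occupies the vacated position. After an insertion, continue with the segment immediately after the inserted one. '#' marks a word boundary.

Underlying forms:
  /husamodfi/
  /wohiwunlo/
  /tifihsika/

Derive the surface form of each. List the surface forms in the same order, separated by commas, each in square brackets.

[husamodfi], [wohwunlu], [sfhska]

/husamodfi/:
  A Palatal Assibilation: no change — [husamodfi]
  B Final Obstruent Devoicing: no change — [husamodfi]
  C Degemination: no change — [husamodfi]
  D Final Vowel Raising: no change — [husamodfi]
  E Medial Vowel Deletion: no change — [husamodfi]
/wohiwunlo/:
  A Palatal Assibilation: no change — [wohiwunlo]
  B Final Obstruent Devoicing: no change — [wohiwunlo]
  C Degemination: no change — [wohiwunlo]
  D Final Vowel Raising: [wohiwunlo] → [wohiwunlu]
  E Medial Vowel Deletion: [wohiwunlu] → [wohwunlu]
/tifihsika/:
  A Palatal Assibilation: [tifihsika] → [sifihsika]
  B Final Obstruent Devoicing: no change — [sifihsika]
  C Degemination: no change — [sifihsika]
  D Final Vowel Raising: no change — [sifihsika]
  E Medial Vowel Deletion: [sifihsika] → [sfhska]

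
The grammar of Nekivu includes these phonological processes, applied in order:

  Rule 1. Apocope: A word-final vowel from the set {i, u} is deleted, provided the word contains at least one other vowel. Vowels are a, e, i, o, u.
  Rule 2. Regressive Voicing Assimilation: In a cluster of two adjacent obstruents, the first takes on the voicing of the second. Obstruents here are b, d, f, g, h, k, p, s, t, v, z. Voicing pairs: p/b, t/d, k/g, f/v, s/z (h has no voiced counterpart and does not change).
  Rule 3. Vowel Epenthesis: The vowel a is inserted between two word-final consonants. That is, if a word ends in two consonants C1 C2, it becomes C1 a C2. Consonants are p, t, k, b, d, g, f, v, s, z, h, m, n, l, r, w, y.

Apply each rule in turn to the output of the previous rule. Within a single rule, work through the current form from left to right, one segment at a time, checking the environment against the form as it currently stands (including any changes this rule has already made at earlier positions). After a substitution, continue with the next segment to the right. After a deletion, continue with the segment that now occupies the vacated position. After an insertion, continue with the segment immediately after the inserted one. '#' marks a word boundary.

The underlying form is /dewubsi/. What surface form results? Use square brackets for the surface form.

[dewupas]

Rule 1 Apocope: [dewubsi] → [dewubs]
Rule 2 Regressive Voicing Assimilation: [dewubs] → [dewups]
Rule 3 Vowel Epenthesis: [dewups] → [dewupas]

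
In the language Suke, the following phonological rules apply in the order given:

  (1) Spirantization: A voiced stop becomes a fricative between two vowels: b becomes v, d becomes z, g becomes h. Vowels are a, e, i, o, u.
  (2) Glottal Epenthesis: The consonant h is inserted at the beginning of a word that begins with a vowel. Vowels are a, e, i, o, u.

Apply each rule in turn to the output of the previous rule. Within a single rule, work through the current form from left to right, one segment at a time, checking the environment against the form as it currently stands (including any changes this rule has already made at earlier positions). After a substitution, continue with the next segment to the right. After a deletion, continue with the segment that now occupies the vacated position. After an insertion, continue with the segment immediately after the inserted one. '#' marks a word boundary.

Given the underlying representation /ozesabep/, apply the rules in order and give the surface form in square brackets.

(1) Spirantization: [ozesabep] → [ozesavep]
(2) Glottal Epenthesis: [ozesavep] → [hozesavep]

[hozesavep]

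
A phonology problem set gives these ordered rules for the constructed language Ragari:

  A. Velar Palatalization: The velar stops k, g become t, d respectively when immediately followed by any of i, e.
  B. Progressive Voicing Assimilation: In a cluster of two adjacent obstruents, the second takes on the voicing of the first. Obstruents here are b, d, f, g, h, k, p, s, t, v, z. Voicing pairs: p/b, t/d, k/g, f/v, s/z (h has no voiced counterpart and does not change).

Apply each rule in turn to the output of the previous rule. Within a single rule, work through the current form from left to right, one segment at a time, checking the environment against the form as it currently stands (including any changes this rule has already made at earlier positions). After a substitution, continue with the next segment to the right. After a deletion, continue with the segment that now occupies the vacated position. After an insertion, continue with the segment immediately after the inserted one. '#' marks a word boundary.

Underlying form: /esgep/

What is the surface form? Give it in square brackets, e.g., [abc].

A Velar Palatalization: [esgep] → [esdep]
B Progressive Voicing Assimilation: [esdep] → [estep]

[estep]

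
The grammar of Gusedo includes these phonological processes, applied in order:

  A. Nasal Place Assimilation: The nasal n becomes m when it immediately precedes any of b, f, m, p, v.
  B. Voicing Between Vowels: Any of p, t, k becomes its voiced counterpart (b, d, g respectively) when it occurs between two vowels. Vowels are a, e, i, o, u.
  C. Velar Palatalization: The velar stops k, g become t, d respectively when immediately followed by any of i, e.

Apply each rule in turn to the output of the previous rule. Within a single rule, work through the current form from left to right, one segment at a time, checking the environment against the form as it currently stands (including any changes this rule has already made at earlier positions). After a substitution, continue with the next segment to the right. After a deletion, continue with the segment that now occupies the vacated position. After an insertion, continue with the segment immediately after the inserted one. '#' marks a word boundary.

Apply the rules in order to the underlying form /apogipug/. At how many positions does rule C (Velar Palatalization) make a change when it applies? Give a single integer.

1

A Nasal Place Assimilation: no change — [apogipug]
B Voicing Between Vowels: [apogipug] → [abogibug]
C Velar Palatalization: [abogibug] → [abodibug]
Rule C changed 1 position(s).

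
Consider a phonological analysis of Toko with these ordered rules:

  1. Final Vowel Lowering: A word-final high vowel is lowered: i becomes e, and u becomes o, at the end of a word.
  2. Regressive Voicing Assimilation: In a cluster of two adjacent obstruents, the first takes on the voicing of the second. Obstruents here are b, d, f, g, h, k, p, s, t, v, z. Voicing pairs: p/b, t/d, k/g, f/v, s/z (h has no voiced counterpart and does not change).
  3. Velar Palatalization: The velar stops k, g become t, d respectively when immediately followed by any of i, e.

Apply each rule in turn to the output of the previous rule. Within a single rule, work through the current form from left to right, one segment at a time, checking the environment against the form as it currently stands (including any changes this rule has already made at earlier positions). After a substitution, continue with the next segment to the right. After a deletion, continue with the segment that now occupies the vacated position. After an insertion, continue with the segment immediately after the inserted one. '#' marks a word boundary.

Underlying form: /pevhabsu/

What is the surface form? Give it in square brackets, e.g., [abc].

1 Final Vowel Lowering: [pevhabsu] → [pevhabso]
2 Regressive Voicing Assimilation: [pevhabso] → [pefhapso]
3 Velar Palatalization: no change — [pefhapso]

[pefhapso]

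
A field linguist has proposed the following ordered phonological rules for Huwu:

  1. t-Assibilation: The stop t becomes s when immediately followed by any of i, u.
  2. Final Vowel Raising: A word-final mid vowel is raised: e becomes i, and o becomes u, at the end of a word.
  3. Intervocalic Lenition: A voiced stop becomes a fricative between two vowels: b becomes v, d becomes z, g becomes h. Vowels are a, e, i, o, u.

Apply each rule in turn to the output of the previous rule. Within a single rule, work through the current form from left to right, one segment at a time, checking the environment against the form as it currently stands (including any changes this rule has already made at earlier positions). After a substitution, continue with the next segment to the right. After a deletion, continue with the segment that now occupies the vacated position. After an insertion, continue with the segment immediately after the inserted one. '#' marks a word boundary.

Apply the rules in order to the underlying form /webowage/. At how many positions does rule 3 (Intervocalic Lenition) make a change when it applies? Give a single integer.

2

1 t-Assibilation: no change — [webowage]
2 Final Vowel Raising: [webowage] → [webowagi]
3 Intervocalic Lenition: [webowagi] → [wevowahi]
Rule 3 changed 2 position(s).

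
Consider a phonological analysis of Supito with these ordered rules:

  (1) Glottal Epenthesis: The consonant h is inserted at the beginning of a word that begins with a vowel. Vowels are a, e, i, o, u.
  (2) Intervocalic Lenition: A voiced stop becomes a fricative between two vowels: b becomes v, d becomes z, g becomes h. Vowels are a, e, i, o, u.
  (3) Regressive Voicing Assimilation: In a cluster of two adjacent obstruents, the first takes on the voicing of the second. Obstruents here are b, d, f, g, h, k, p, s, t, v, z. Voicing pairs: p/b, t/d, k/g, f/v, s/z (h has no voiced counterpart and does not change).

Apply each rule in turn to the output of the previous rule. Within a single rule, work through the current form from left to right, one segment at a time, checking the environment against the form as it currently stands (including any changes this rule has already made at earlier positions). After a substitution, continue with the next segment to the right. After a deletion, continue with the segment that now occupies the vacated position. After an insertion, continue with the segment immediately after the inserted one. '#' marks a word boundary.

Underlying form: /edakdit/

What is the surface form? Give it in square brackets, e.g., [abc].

(1) Glottal Epenthesis: [edakdit] → [hedakdit]
(2) Intervocalic Lenition: [hedakdit] → [hezakdit]
(3) Regressive Voicing Assimilation: [hezakdit] → [hezagdit]

[hezagdit]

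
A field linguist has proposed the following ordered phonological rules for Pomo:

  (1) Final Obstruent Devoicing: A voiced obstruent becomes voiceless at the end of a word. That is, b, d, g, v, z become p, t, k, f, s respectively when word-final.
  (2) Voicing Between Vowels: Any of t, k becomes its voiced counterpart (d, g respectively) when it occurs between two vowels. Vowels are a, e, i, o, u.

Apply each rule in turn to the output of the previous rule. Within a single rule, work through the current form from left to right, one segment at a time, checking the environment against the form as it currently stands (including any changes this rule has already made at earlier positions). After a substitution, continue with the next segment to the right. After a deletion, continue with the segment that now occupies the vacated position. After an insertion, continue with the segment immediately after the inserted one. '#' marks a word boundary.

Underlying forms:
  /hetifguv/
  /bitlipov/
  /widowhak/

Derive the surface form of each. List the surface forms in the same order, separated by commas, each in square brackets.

[hedifguf], [bitlipof], [widowhak]

/hetifguv/:
  (1) Final Obstruent Devoicing: [hetifguv] → [hetifguf]
  (2) Voicing Between Vowels: [hetifguf] → [hedifguf]
/bitlipov/:
  (1) Final Obstruent Devoicing: [bitlipov] → [bitlipof]
  (2) Voicing Between Vowels: no change — [bitlipof]
/widowhak/:
  (1) Final Obstruent Devoicing: no change — [widowhak]
  (2) Voicing Between Vowels: no change — [widowhak]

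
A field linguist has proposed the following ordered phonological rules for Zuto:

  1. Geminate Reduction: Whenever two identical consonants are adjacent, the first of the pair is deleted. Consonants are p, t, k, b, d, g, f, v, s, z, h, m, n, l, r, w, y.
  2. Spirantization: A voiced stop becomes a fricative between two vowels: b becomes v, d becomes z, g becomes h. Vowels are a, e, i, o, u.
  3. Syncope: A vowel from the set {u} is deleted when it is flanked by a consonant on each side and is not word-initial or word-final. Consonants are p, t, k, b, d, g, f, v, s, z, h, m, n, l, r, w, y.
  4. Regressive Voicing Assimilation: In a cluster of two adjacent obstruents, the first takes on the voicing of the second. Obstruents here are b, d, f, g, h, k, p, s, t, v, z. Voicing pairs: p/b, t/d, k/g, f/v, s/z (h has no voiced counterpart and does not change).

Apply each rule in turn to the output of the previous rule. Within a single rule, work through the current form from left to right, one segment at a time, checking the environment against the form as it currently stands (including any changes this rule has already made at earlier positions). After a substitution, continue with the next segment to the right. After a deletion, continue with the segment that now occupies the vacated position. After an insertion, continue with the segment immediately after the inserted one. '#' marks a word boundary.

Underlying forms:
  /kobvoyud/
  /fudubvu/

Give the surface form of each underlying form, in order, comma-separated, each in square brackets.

[kobvoyd], [vzbvu]

/kobvoyud/:
  1 Geminate Reduction: no change — [kobvoyud]
  2 Spirantization: no change — [kobvoyud]
  3 Syncope: [kobvoyud] → [kobvoyd]
  4 Regressive Voicing Assimilation: no change — [kobvoyd]
/fudubvu/:
  1 Geminate Reduction: no change — [fudubvu]
  2 Spirantization: [fudubvu] → [fuzubvu]
  3 Syncope: [fuzubvu] → [fzbvu]
  4 Regressive Voicing Assimilation: [fzbvu] → [vzbvu]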